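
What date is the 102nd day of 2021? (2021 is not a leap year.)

January has 31 days (102 − 31 = 71 remain).
February has 28 days (71 − 28 = 43 remain).
March has 31 days (43 − 31 = 12 remain).
12 into April → April 12.

April 12, 2021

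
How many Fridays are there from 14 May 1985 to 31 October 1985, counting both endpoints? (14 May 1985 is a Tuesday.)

24

14 May 1985 is a Tuesday; the first Friday on or after it is 17 May 1985 (3 days later).
From 17 May 1985 to 31 October 1985: 14 + 30 + 31 + 31 + 30 + 31 = 167 days (rest of May, June, July, August, September, October).
167 ÷ 7 = 23 full weeks with remainder 6, so 23 more Fridays after the first → 24.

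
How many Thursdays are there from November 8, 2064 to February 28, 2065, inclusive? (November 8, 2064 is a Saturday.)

16

November 8, 2064 is a Saturday; the first Thursday on or after it is November 13, 2064 (5 days later).
From November 13, 2064 to February 28, 2065: 17 + 31 + 31 + 28 = 107 days (rest of November, December, January, February).
107 ÷ 7 = 15 full weeks with remainder 2, so 15 more Thursdays after the first → 16.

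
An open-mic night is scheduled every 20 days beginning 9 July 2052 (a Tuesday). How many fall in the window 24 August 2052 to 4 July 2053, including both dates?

16

Occurrences land 20·i days after 9 July 2052 for i = 0, 1, 2, …
24 August 2052 is 46 days after the start; 46 ÷ 20 = 2 remainder 6; since the remainder is 6, round up to i = 3. First occurrence in the window: #4 on 7 September 2052 (3×20 = 60 days in).
4 July 2053 is 360 days after the start; 360 ÷ 20 = 18 remainder 0. Last occurrence in the window: #19 on 4 July 2053.
Occurrences #4 through #19: 16 in total.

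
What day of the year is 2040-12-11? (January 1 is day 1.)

Days in months before December: 31 + 29 + 31 + 30 + 31 + 30 + 31 + 31 + 30 + 31 + 30 = 335.
Plus 11 days into December → day 346.

346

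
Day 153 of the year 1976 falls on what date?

January has 31 days (153 − 31 = 122 remain).
February has 29 days (122 − 29 = 93 remain).
March has 31 days (93 − 31 = 62 remain).
April has 30 days (62 − 30 = 32 remain).
May has 31 days (32 − 31 = 1 remain).
1 into June → June 1.

1976-06-01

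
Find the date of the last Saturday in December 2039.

2039-12-31

The first Saturday of December 2039 is December 3.
December 2039 has 31 days. Adding weeks: 3, 10, 17, 24, 31 — the last one ≤ 31 is the 31st.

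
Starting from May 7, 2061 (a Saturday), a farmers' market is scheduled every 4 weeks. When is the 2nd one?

The 2nd occurrence is 1 interval after the first: 1 × 28 = 28 days after May 7, 2061.
May has 31 days — 24 days to the end of May leaves 4.
4 days into Jun → Jun 4, 2061.

Jun 4, 2061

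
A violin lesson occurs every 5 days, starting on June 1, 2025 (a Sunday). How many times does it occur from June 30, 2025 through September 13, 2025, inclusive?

15

Occurrences land 5·i days after June 1, 2025 for i = 0, 1, 2, …
June 30, 2025 is 29 days after the start; 29 ÷ 5 = 5 remainder 4; since the remainder is 4, round up to i = 6. First occurrence in the window: #7 on July 1, 2025 (6×5 = 30 days in).
September 13, 2025 is 104 days after the start; 104 ÷ 5 = 20 remainder 4. Last occurrence in the window: #21 on September 9, 2025.
Occurrences #7 through #21: 15 in total.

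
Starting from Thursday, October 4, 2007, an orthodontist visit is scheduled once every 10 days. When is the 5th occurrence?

November 13, 2007

The 5th occurrence is 4 intervals after the first: 4 × 10 = 40 days after October 4, 2007.
October has 31 days — 27 days to the end of October leaves 13.
13 days into November → November 13, 2007.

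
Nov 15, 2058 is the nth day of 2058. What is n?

Days in months before Nov: 31 + 28 + 31 + 30 + 31 + 30 + 31 + 31 + 30 + 31 = 304.
Plus 15 days into Nov → day 319.

319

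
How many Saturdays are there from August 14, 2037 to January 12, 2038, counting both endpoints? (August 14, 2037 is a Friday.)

22

August 14, 2037 is a Friday; the first Saturday on or after it is August 15, 2037 (1 day later).
From August 15, 2037 to January 12, 2038: 16 + 30 + 31 + 30 + 31 + 12 = 150 days (rest of August, September, October, November, December, January).
150 ÷ 7 = 21 full weeks with remainder 3, so 21 more Saturdays after the first → 22.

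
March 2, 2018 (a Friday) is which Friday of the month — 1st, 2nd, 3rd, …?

1st

Day 2 falls in week ⌈2/7⌉ of the month.
Days 1–7 hold the 1st Friday, 8–14 the 2nd, 15–21 the 3rd, 22–28 the 4th, 29–31 the 5th.
2 is in the range for the 1st.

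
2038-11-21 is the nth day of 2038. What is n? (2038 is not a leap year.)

Days in months before November: 31 + 28 + 31 + 30 + 31 + 30 + 31 + 31 + 30 + 31 = 304.
Plus 21 days into November → day 325.

325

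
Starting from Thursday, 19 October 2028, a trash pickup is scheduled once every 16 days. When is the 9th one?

The 9th occurrence is 8 intervals after the first: 8 × 16 = 128 days after 19 October 2028.
October has 31 days — 12 days to the end of October leaves 116.
November has 30 days (86 left).
December has 31 days (55 left).
January has 31 days (24 left).
24 days into February → 24 February 2029.

24 February 2029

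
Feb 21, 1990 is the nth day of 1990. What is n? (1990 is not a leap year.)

52

Days in months before Feb: 31 = 31.
Plus 21 days into Feb → day 52.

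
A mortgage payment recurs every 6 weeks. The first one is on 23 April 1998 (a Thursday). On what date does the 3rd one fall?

16 July 1998

The 3rd occurrence is 2 intervals after the first: 2 × 42 = 84 days after 23 April 1998.
April has 30 days — 7 days to the end of April leaves 77.
May has 31 days (46 left).
June has 30 days (16 left).
16 days into July → 16 July 1998.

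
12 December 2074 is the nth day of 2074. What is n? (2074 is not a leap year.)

346

Days in months before December: 31 + 28 + 31 + 30 + 31 + 30 + 31 + 31 + 30 + 31 + 30 = 334.
Plus 12 days into December → day 346.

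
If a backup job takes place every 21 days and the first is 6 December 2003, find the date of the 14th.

4 September 2004

The 14th occurrence is 13 intervals after the first: 13 × 21 = 273 days after 6 December 2003.
December has 31 days — 25 days to the end of December leaves 248.
January has 31 days (217 left).
February has 29 days (188 left).
March has 31 days (157 left).
April has 30 days (127 left).
May has 31 days (96 left).
June has 30 days (66 left).
July has 31 days (35 left).
August has 31 days (4 left).
4 days into September → 4 September 2004.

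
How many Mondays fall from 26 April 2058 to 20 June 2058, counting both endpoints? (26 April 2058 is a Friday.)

8

26 April 2058 is a Friday; the first Monday on or after it is 29 April 2058 (3 days later).
From 29 April 2058 to 20 June 2058: 1 + 31 + 20 = 52 days (rest of April, May, June).
52 ÷ 7 = 7 full weeks with remainder 3, so 7 more Mondays after the first → 8.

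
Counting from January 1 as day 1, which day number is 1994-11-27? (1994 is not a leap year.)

331

Days in months before November: 31 + 28 + 31 + 30 + 31 + 30 + 31 + 31 + 30 + 31 = 304.
Plus 27 days into November → day 331.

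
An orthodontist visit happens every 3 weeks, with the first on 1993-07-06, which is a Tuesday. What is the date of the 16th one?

The 16th occurrence is 15 intervals after the first: 15 × 21 = 315 days after 1993-07-06.
July has 31 days — 25 days to the end of July leaves 290.
August has 31 days (259 left).
September has 30 days (229 left).
October has 31 days (198 left).
November has 30 days (168 left).
December has 31 days (137 left).
January has 31 days (106 left).
February has 28 days (78 left).
March has 31 days (47 left).
April has 30 days (17 left).
17 days into May → 1994-05-17.

1994-05-17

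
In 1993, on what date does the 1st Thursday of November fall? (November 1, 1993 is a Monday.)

4 November 1993

November 1993 begins on a Monday, so the first Thursday is November 4 (3 days later).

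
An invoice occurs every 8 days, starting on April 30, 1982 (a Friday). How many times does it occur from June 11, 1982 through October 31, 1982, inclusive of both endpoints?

18

Occurrences land 8·i days after April 30, 1982 for i = 0, 1, 2, …
June 11, 1982 is 42 days after the start; 42 ÷ 8 = 5 remainder 2; since the remainder is 2, round up to i = 6. First occurrence in the window: #7 on June 17, 1982 (6×8 = 48 days in).
October 31, 1982 is 184 days after the start; 184 ÷ 8 = 23 remainder 0. Last occurrence in the window: #24 on October 31, 1982.
Occurrences #7 through #24: 18 in total.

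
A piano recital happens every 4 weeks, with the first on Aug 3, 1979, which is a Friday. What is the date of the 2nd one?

Aug 31, 1979

The 2nd occurrence is 1 interval after the first: 1 × 28 = 28 days after Aug 3, 1979.
28 days later is Aug 31, 1979.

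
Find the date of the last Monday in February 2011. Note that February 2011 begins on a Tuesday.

February 28, 2011

February 2011 begins on a Tuesday, so the first Monday is February 7 (6 days later).
February 2011 has 28 days. Adding weeks: 7, 14, 21, 28 — the last one ≤ 28 is the 28th.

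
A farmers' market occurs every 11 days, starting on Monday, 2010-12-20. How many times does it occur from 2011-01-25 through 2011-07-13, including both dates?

Occurrences land 11·i days after 2010-12-20 for i = 0, 1, 2, …
2011-01-25 is 36 days after the start; 36 ÷ 11 = 3 remainder 3; since the remainder is 3, round up to i = 4. First occurrence in the window: #5 on 2011-02-02 (4×11 = 44 days in).
2011-07-13 is 205 days after the start; 205 ÷ 11 = 18 remainder 7. Last occurrence in the window: #19 on 2011-07-06.
Occurrences #5 through #19: 15 in total.

15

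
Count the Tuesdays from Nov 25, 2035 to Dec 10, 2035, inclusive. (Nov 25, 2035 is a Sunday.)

Nov 25, 2035 is a Sunday; the first Tuesday on or after it is Nov 27, 2035 (2 days later).
From Nov 27, 2035 to Dec 10, 2035: 3 + 10 = 13 days (rest of Nov, Dec).
13 ÷ 7 = 1 full weeks with remainder 6, so 1 more Tuesdays after the first → 2.

2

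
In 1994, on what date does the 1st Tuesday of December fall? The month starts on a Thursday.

December 6, 1994

December 1994 begins on a Thursday, so the first Tuesday is December 6 (5 days later).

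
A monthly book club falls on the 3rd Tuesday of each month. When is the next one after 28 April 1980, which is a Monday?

April 1980 starts on a Tuesday; its first Tuesday is the 1st, so the 3rd Tuesday is the 15th — 15 April 1980.
That is not after 28 April 1980, so look at May 1980.
May 1980 starts on a Thursday; its first Tuesday is the 6th, so the 3rd Tuesday is the 20th — 20 May 1980.

20 May 1980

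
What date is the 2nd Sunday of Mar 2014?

Mar 2014 begins on a Saturday, so the first Sunday is Mar 2 (1 day later).
The 2nd Sunday is 1 weeks later: 2 + 7 = 9.

Mar 9, 2014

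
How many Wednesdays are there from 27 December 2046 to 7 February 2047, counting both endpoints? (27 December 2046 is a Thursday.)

27 December 2046 is a Thursday; the first Wednesday on or after it is 2 January 2047 (6 days later).
From 2 January 2047 to 7 February 2047: 29 + 7 = 36 days (rest of January, February).
36 ÷ 7 = 5 full weeks with remainder 1, so 5 more Wednesdays after the first → 6.

6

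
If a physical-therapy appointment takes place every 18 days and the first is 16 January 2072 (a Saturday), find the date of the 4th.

10 March 2072

The 4th occurrence is 3 intervals after the first: 3 × 18 = 54 days after 16 January 2072.
January has 31 days — 15 days to the end of January leaves 39.
February has 29 days (10 left).
10 days into March → 10 March 2072.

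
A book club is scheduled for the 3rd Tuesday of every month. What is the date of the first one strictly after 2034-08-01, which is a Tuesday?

August 2034 starts on a Tuesday; its first Tuesday is the 1st, so the 3rd Tuesday is the 15th — 2034-08-15.
2034-08-15 is after 2034-08-01, so that is the next one.

2034-08-15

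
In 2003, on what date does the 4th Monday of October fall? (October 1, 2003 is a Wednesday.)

2003-10-27

October 2003 begins on a Wednesday, so the first Monday is October 6 (5 days later).
The 4th Monday is 3 weeks later: 6 + 21 = 27.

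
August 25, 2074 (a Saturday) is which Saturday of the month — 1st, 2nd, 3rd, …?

4th

Day 25 falls in week ⌈25/7⌉ of the month.
Days 1–7 hold the 1st Saturday, 8–14 the 2nd, 15–21 the 3rd, 22–28 the 4th, 29–31 the 5th.
25 is in the range for the 4th.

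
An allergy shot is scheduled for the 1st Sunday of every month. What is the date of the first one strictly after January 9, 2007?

February 4, 2007

January 2007 starts on a Monday, so its 1st Sunday is January 7, 2007 (6 days in).
That is not after January 9, 2007, so look at February 2007.
February 2007 starts on a Thursday, so its 1st Sunday is February 4, 2007 (3 days in).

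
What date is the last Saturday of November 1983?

The first Saturday of November 1983 is November 5.
November 1983 has 30 days. Adding weeks: 5, 12, 19, 26 — the last one ≤ 30 is the 26th.

November 26, 1983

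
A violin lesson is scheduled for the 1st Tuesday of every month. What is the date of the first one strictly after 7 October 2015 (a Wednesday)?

3 November 2015

October 2015 starts on a Thursday, so its 1st Tuesday is 6 October 2015 (5 days in).
That is not after 7 October 2015, so look at November 2015.
November 2015 starts on a Sunday, so its 1st Tuesday is 3 November 2015 (2 days in).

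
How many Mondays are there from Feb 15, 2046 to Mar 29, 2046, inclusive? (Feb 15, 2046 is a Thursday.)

6

Feb 15, 2046 is a Thursday; the first Monday on or after it is Feb 19, 2046 (4 days later).
From Feb 19, 2046 to Mar 29, 2046: 9 + 29 = 38 days (rest of Feb, Mar).
38 ÷ 7 = 5 full weeks with remainder 3, so 5 more Mondays after the first → 6.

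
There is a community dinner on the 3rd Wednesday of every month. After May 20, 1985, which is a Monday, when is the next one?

May 1985 starts on a Wednesday; its first Wednesday is the 1st, so the 3rd Wednesday is the 15th — May 15, 1985.
That is not after May 20, 1985, so look at Jun 1985.
Jun 1985 starts on a Saturday; its first Wednesday is the 5th, so the 3rd Wednesday is the 19th — Jun 19, 1985.

Jun 19, 1985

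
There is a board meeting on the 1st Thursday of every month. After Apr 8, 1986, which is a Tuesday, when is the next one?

May 1, 1986

Apr 1986 starts on a Tuesday, so its 1st Thursday is Apr 3, 1986 (2 days in).
That is not after Apr 8, 1986, so look at May 1986.
May 1986 starts on a Thursday, so its 1st Thursday is May 1, 1986.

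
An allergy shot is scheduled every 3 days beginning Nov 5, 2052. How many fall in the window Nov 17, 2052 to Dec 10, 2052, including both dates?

Occurrences land 3·i days after Nov 5, 2052 for i = 0, 1, 2, …
Nov 17, 2052 is 12 days after the start; 12 ÷ 3 = 4 remainder 0. First occurrence in the window: #5 on Nov 17, 2052 (4×3 = 12 days in).
Dec 10, 2052 is 35 days after the start; 35 ÷ 3 = 11 remainder 2. Last occurrence in the window: #12 on Dec 8, 2052.
Occurrences #5 through #12: 8 in total.

8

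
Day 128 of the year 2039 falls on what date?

8 May 2039

January has 31 days (128 − 31 = 97 remain).
February has 28 days (97 − 28 = 69 remain).
March has 31 days (69 − 31 = 38 remain).
April has 30 days (38 − 30 = 8 remain).
8 into May → May 8.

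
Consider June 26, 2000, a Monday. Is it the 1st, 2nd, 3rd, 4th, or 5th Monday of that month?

4th

Day 26 falls in week ⌈26/7⌉ of the month.
Days 1–7 hold the 1st Monday, 8–14 the 2nd, 15–21 the 3rd, 22–28 the 4th, 29–31 the 5th.
26 is in the range for the 4th.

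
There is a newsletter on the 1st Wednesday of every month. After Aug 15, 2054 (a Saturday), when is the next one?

Sep 2, 2054

Aug 2054 starts on a Saturday, so its 1st Wednesday is Aug 5, 2054 (4 days in).
That is not after Aug 15, 2054, so look at Sep 2054.
Sep 2054 starts on a Tuesday, so its 1st Wednesday is Sep 2, 2054 (1 day in).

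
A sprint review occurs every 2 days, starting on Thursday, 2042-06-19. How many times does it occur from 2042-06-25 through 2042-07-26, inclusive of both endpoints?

16

Occurrences land 2·i days after 2042-06-19 for i = 0, 1, 2, …
2042-06-25 is 6 days after the start; 6 ÷ 2 = 3 remainder 0. First occurrence in the window: #4 on 2042-06-25 (3×2 = 6 days in).
2042-07-26 is 37 days after the start; 37 ÷ 2 = 18 remainder 1. Last occurrence in the window: #19 on 2042-07-25.
Occurrences #4 through #19: 16 in total.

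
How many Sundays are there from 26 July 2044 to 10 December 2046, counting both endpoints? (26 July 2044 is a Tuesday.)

124

26 July 2044 is a Tuesday; the first Sunday on or after it is 31 July 2044 (5 days later).
From 31 July 2044 to 10 December 2046: 153 + 365 + 344 = 862 days (rest of 2044, 2045, to 10 December 2046 in 2046).
862 ÷ 7 = 123 full weeks with remainder 1, so 123 more Sundays after the first → 124.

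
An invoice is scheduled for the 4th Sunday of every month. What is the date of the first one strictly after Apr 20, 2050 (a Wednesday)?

Apr 24, 2050

Apr 2050 starts on a Friday; its first Sunday is the 3rd, so the 4th Sunday is the 24th — Apr 24, 2050.
Apr 24, 2050 is after Apr 20, 2050, so that is the next one.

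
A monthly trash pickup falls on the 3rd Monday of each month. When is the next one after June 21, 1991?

July 15, 1991

June 1991 starts on a Saturday; its first Monday is the 3rd, so the 3rd Monday is the 17th — June 17, 1991.
That is not after June 21, 1991, so look at July 1991.
July 1991 starts on a Monday; its first Monday is the 1st, so the 3rd Monday is the 15th — July 15, 1991.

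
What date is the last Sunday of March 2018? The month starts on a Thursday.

March 2018 begins on a Thursday, so the first Sunday is March 4 (3 days later).
March 2018 has 31 days. Adding weeks: 4, 11, 18, 25 — the last one ≤ 31 is the 25th.

2018-03-25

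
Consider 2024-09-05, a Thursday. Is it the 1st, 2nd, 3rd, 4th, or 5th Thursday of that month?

1st

Day 5 falls in week ⌈5/7⌉ of the month.
Days 1–7 hold the 1st Thursday, 8–14 the 2nd, 15–21 the 3rd, 22–28 the 4th, 29–31 the 5th.
5 is in the range for the 1st.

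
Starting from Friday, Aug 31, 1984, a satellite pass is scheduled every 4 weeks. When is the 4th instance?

Nov 23, 1984

The 4th occurrence is 3 intervals after the first: 3 × 28 = 84 days after Aug 31, 1984.
Aug has 31 days — 0 days to the end of Aug leaves 84.
Sep has 30 days (54 left).
Oct has 31 days (23 left).
23 days into Nov → Nov 23, 1984.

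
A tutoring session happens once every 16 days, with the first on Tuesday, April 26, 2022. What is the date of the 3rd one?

May 28, 2022

The 3rd occurrence is 2 intervals after the first: 2 × 16 = 32 days after April 26, 2022.
April has 30 days — 4 days to the end of April leaves 28.
28 days into May → May 28, 2022.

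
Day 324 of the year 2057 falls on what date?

2057-11-20

January has 31 days (324 − 31 = 293 remain).
February has 28 days (293 − 28 = 265 remain).
March has 31 days (265 − 31 = 234 remain).
April has 30 days (234 − 30 = 204 remain).
May has 31 days (204 − 31 = 173 remain).
June has 30 days (173 − 30 = 143 remain).
July has 31 days (143 − 31 = 112 remain).
August has 31 days (112 − 31 = 81 remain).
September has 30 days (81 − 30 = 51 remain).
October has 31 days (51 − 31 = 20 remain).
20 into November → November 20.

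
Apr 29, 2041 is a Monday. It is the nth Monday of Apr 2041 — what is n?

5th

Day 29 falls in week ⌈29/7⌉ of the month.
Days 1–7 hold the 1st Monday, 8–14 the 2nd, 15–21 the 3rd, 22–28 the 4th, 29–31 the 5th.
29 is in the range for the 5th.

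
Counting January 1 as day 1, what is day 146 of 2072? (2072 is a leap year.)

January has 31 days (146 − 31 = 115 remain).
February has 29 days (115 − 29 = 86 remain).
March has 31 days (86 − 31 = 55 remain).
April has 30 days (55 − 30 = 25 remain).
25 into May → May 25.

2072-05-25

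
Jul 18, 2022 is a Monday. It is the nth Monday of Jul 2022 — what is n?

3rd

Day 18 falls in week ⌈18/7⌉ of the month.
Days 1–7 hold the 1st Monday, 8–14 the 2nd, 15–21 the 3rd, 22–28 the 4th, 29–31 the 5th.
18 is in the range for the 3rd.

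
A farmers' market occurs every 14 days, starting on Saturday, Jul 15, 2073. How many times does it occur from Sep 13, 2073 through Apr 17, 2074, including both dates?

15

Occurrences land 14·i days after Jul 15, 2073 for i = 0, 1, 2, …
Sep 13, 2073 is 60 days after the start; 60 ÷ 14 = 4 remainder 4; since the remainder is 4, round up to i = 5. First occurrence in the window: #6 on Sep 23, 2073 (5×14 = 70 days in).
Apr 17, 2074 is 276 days after the start; 276 ÷ 14 = 19 remainder 10. Last occurrence in the window: #20 on Apr 7, 2074.
Occurrences #6 through #20: 15 in total.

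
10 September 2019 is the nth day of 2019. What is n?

253

Days in months before September: 31 + 28 + 31 + 30 + 31 + 30 + 31 + 31 = 243.
Plus 10 days into September → day 253.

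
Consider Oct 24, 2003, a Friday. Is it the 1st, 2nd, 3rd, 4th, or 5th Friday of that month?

4th

Day 24 falls in week ⌈24/7⌉ of the month.
Days 1–7 hold the 1st Friday, 8–14 the 2nd, 15–21 the 3rd, 22–28 the 4th, 29–31 the 5th.
24 is in the range for the 4th.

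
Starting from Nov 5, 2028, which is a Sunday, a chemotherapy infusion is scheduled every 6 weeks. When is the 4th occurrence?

The 4th occurrence is 3 intervals after the first: 3 × 42 = 126 days after Nov 5, 2028.
Nov has 30 days — 25 days to the end of Nov leaves 101.
Dec has 31 days (70 left).
Jan has 31 days (39 left).
Feb has 28 days (11 left).
11 days into Mar → Mar 11, 2029.

Mar 11, 2029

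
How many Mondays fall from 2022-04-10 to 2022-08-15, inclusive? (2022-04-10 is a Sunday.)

2022-04-10 is a Sunday; the first Monday on or after it is 2022-04-11 (1 day later).
From 2022-04-11 to 2022-08-15: 19 + 31 + 30 + 31 + 15 = 126 days (rest of April, May, June, July, August).
126 ÷ 7 = 18 full weeks with remainder 0, so 18 more Mondays after the first → 19.

19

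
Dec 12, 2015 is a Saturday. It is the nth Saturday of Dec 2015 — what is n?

Day 12 falls in week ⌈12/7⌉ of the month.
Days 1–7 hold the 1st Saturday, 8–14 the 2nd, 15–21 the 3rd, 22–28 the 4th, 29–31 the 5th.
12 is in the range for the 2nd.

2nd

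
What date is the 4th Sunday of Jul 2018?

Jul 2018 begins on a Sunday, so the first Sunday is Jul 1.
The 4th Sunday is 3 weeks later: 1 + 21 = 22.

Jul 22, 2018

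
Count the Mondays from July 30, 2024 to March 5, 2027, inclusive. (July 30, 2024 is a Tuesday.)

July 30, 2024 is a Tuesday; the first Monday on or after it is August 5, 2024 (6 days later).
From August 5, 2024 to March 5, 2027: 148 + 365 + 365 + 64 = 942 days (rest of 2024, 2025, 2026, to March 5, 2027 in 2027).
942 ÷ 7 = 134 full weeks with remainder 4, so 134 more Mondays after the first → 135.

135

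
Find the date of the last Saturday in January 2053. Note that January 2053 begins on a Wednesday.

January 2053 begins on a Wednesday, so the first Saturday is January 4 (3 days later).
January 2053 has 31 days. Adding weeks: 4, 11, 18, 25 — the last one ≤ 31 is the 25th.

January 25, 2053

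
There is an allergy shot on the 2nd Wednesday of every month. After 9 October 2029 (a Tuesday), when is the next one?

10 October 2029

October 2029 starts on a Monday; its first Wednesday is the 3rd, so the 2nd Wednesday is the 10th — 10 October 2029.
10 October 2029 is after 9 October 2029, so that is the next one.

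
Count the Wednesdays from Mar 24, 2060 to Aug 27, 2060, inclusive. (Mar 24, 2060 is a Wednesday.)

Mar 24, 2060 is a Wednesday; the first Wednesday on or after it is Mar 24, 2060.
From Mar 24, 2060 to Aug 27, 2060: 7 + 30 + 31 + 30 + 31 + 27 = 156 days (rest of Mar, Apr, May, Jun, Jul, Aug).
156 ÷ 7 = 22 full weeks with remainder 2, so 22 more Wednesdays after the first → 23.

23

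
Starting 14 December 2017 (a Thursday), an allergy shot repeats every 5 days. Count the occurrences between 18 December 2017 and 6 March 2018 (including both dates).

Occurrences land 5·i days after 14 December 2017 for i = 0, 1, 2, …
18 December 2017 is 4 days after the start; 4 ÷ 5 = 0 remainder 4; since the remainder is 4, round up to i = 1. First occurrence in the window: #2 on 19 December 2017 (1×5 = 5 days in).
6 March 2018 is 82 days after the start; 82 ÷ 5 = 16 remainder 2. Last occurrence in the window: #17 on 4 March 2018.
Occurrences #2 through #17: 16 in total.

16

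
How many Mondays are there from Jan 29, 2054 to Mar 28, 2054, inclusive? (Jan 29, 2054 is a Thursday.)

Jan 29, 2054 is a Thursday; the first Monday on or after it is Feb 2, 2054 (4 days later).
From Feb 2, 2054 to Mar 28, 2054: 26 + 28 = 54 days (rest of Feb, Mar).
54 ÷ 7 = 7 full weeks with remainder 5, so 7 more Mondays after the first → 8.

8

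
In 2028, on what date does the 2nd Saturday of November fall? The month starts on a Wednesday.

November 11, 2028

November 2028 begins on a Wednesday, so the first Saturday is November 4 (3 days later).
The 2nd Saturday is 1 weeks later: 4 + 7 = 11.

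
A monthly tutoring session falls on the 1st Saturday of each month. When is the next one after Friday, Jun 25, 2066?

Jun 2066 starts on a Tuesday, so its 1st Saturday is Jun 5, 2066 (4 days in).
That is not after Jun 25, 2066, so look at Jul 2066.
Jul 2066 starts on a Thursday, so its 1st Saturday is Jul 3, 2066 (2 days in).

Jul 3, 2066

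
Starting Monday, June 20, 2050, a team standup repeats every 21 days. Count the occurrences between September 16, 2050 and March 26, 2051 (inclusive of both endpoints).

Occurrences land 21·i days after June 20, 2050 for i = 0, 1, 2, …
September 16, 2050 is 88 days after the start; 88 ÷ 21 = 4 remainder 4; since the remainder is 4, round up to i = 5. First occurrence in the window: #6 on October 3, 2050 (5×21 = 105 days in).
March 26, 2051 is 279 days after the start; 279 ÷ 21 = 13 remainder 6. Last occurrence in the window: #14 on March 20, 2051.
Occurrences #6 through #14: 9 in total.

9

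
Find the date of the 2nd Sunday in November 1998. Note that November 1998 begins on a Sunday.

1998-11-08

November 1998 begins on a Sunday, so the first Sunday is November 1.
The 2nd Sunday is 1 weeks later: 1 + 7 = 8.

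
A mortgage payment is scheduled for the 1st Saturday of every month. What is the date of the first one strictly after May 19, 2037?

May 2037 starts on a Friday, so its 1st Saturday is May 2, 2037 (1 day in).
That is not after May 19, 2037, so look at June 2037.
June 2037 starts on a Monday, so its 1st Saturday is June 6, 2037 (5 days in).

June 6, 2037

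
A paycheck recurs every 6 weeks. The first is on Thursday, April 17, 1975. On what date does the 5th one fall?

October 2, 1975

The 5th occurrence is 4 intervals after the first: 4 × 42 = 168 days after April 17, 1975.
April has 30 days — 13 days to the end of April leaves 155.
May has 31 days (124 left).
June has 30 days (94 left).
July has 31 days (63 left).
August has 31 days (32 left).
September has 30 days (2 left).
2 days into October → October 2, 1975.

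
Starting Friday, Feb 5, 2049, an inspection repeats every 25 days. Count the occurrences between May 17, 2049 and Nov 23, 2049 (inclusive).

7

Occurrences land 25·i days after Feb 5, 2049 for i = 0, 1, 2, …
May 17, 2049 is 101 days after the start; 101 ÷ 25 = 4 remainder 1; since the remainder is 1, round up to i = 5. First occurrence in the window: #6 on Jun 10, 2049 (5×25 = 125 days in).
Nov 23, 2049 is 291 days after the start; 291 ÷ 25 = 11 remainder 16. Last occurrence in the window: #12 on Nov 7, 2049.
Occurrences #6 through #12: 7 in total.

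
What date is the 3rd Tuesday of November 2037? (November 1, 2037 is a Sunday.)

November 2037 begins on a Sunday, so the first Tuesday is November 3 (2 days later).
The 3rd Tuesday is 2 weeks later: 3 + 14 = 17.

2037-11-17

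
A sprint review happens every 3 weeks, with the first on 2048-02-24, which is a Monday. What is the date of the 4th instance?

The 4th occurrence is 3 intervals after the first: 3 × 21 = 63 days after 2048-02-24.
February has 29 days — 5 days to the end of February leaves 58.
March has 31 days (27 left).
27 days into April → 2048-04-27.

2048-04-27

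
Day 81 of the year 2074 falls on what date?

January has 31 days (81 − 31 = 50 remain).
February has 28 days (50 − 28 = 22 remain).
22 into March → March 22.

2074-03-22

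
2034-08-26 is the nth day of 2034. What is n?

238

Days in months before August: 31 + 28 + 31 + 30 + 31 + 30 + 31 = 212.
Plus 26 days into August → day 238.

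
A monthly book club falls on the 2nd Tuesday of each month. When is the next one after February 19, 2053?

March 11, 2053

February 2053 starts on a Saturday; its first Tuesday is the 4th, so the 2nd Tuesday is the 11th — February 11, 2053.
That is not after February 19, 2053, so look at March 2053.
March 2053 starts on a Saturday; its first Tuesday is the 4th, so the 2nd Tuesday is the 11th — March 11, 2053.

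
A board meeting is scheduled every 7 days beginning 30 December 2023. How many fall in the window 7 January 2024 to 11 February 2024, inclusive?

5

Occurrences land 7·i days after 30 December 2023 for i = 0, 1, 2, …
7 January 2024 is 8 days after the start; 8 ÷ 7 = 1 remainder 1; since the remainder is 1, round up to i = 2. First occurrence in the window: #3 on 13 January 2024 (2×7 = 14 days in).
11 February 2024 is 43 days after the start; 43 ÷ 7 = 6 remainder 1. Last occurrence in the window: #7 on 10 February 2024.
Occurrences #3 through #7: 5 in total.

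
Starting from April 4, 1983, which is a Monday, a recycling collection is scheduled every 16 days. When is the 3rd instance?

May 6, 1983

The 3rd occurrence is 2 intervals after the first: 2 × 16 = 32 days after April 4, 1983.
April has 30 days — 26 days to the end of April leaves 6.
6 days into May → May 6, 1983.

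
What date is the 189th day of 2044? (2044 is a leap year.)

January has 31 days (189 − 31 = 158 remain).
February has 29 days (158 − 29 = 129 remain).
March has 31 days (129 − 31 = 98 remain).
April has 30 days (98 − 30 = 68 remain).
May has 31 days (68 − 31 = 37 remain).
June has 30 days (37 − 30 = 7 remain).
7 into July → July 7.

July 7, 2044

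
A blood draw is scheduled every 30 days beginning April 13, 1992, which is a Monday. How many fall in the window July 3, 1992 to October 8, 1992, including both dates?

Occurrences land 30·i days after April 13, 1992 for i = 0, 1, 2, …
July 3, 1992 is 81 days after the start; 81 ÷ 30 = 2 remainder 21; since the remainder is 21, round up to i = 3. First occurrence in the window: #4 on July 12, 1992 (3×30 = 90 days in).
October 8, 1992 is 178 days after the start; 178 ÷ 30 = 5 remainder 28. Last occurrence in the window: #6 on September 10, 1992.
Occurrences #4 through #6: 3 in total.

3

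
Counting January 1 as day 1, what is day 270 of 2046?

27 September 2046

January has 31 days (270 − 31 = 239 remain).
February has 28 days (239 − 28 = 211 remain).
March has 31 days (211 − 31 = 180 remain).
April has 30 days (180 − 30 = 150 remain).
May has 31 days (150 − 31 = 119 remain).
June has 30 days (119 − 30 = 89 remain).
July has 31 days (89 − 31 = 58 remain).
August has 31 days (58 − 31 = 27 remain).
27 into September → September 27.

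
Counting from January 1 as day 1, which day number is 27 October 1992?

301

Days in months before October: 31 + 29 + 31 + 30 + 31 + 30 + 31 + 31 + 30 = 274.
Plus 27 days into October → day 301.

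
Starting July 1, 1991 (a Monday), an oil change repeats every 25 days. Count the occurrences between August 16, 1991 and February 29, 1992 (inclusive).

Occurrences land 25·i days after July 1, 1991 for i = 0, 1, 2, …
August 16, 1991 is 46 days after the start; 46 ÷ 25 = 1 remainder 21; since the remainder is 21, round up to i = 2. First occurrence in the window: #3 on August 20, 1991 (2×25 = 50 days in).
February 29, 1992 is 243 days after the start; 243 ÷ 25 = 9 remainder 18. Last occurrence in the window: #10 on February 11, 1992.
Occurrences #3 through #10: 8 in total.

8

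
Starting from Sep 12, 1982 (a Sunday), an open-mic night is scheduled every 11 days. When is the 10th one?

The 10th occurrence is 9 intervals after the first: 9 × 11 = 99 days after Sep 12, 1982.
Sep has 30 days — 18 days to the end of Sep leaves 81.
Oct has 31 days (50 left).
Nov has 30 days (20 left).
20 days into Dec → Dec 20, 1982.

Dec 20, 1982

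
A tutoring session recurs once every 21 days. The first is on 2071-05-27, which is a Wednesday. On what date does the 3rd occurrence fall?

The 3rd occurrence is 2 intervals after the first: 2 × 21 = 42 days after 2071-05-27.
May has 31 days — 4 days to the end of May leaves 38.
June has 30 days (8 left).
8 days into July → 2071-07-08.

2071-07-08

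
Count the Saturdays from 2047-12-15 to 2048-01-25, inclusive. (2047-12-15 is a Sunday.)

6

2047-12-15 is a Sunday; the first Saturday on or after it is 2047-12-21 (6 days later).
From 2047-12-21 to 2048-01-25: 10 + 25 = 35 days (rest of December, January).
35 ÷ 7 = 5 full weeks with remainder 0, so 5 more Saturdays after the first → 6.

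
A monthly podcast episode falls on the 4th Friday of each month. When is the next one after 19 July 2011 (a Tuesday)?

July 2011 starts on a Friday; its first Friday is the 1st, so the 4th Friday is the 22nd — 22 July 2011.
22 July 2011 is after 19 July 2011, so that is the next one.

22 July 2011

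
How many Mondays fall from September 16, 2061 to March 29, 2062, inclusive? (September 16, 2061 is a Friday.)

28

September 16, 2061 is a Friday; the first Monday on or after it is September 19, 2061 (3 days later).
From September 19, 2061 to March 29, 2062: 11 + 31 + 30 + 31 + 31 + 28 + 29 = 191 days (rest of September, October, November, December, January, February, March).
191 ÷ 7 = 27 full weeks with remainder 2, so 27 more Mondays after the first → 28.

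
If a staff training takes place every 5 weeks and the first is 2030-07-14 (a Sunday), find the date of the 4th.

The 4th occurrence is 3 intervals after the first: 3 × 35 = 105 days after 2030-07-14.
July has 31 days — 17 days to the end of July leaves 88.
August has 31 days (57 left).
September has 30 days (27 left).
27 days into October → 2030-10-27.

2030-10-27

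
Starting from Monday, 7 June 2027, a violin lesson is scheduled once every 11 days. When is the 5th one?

The 5th occurrence is 4 intervals after the first: 4 × 11 = 44 days after 7 June 2027.
June has 30 days — 23 days to the end of June leaves 21.
21 days into July → 21 July 2027.

21 July 2027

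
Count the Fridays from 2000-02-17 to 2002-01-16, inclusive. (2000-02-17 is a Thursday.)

2000-02-17 is a Thursday; the first Friday on or after it is 2000-02-18 (1 day later).
From 2000-02-18 to 2002-01-16: 317 + 365 + 16 = 698 days (rest of 2000, 2001, to 2002-01-16 in 2002).
698 ÷ 7 = 99 full weeks with remainder 5, so 99 more Fridays after the first → 100.

100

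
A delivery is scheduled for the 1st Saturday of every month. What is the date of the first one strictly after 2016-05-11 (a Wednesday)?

2016-06-04

May 2016 starts on a Sunday, so its 1st Saturday is 2016-05-07 (6 days in).
That is not after 2016-05-11, so look at June 2016.
June 2016 starts on a Wednesday, so its 1st Saturday is 2016-06-04 (3 days in).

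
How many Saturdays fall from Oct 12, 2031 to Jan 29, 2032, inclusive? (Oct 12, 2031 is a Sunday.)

15

Oct 12, 2031 is a Sunday; the first Saturday on or after it is Oct 18, 2031 (6 days later).
From Oct 18, 2031 to Jan 29, 2032: 13 + 30 + 31 + 29 = 103 days (rest of Oct, Nov, Dec, Jan).
103 ÷ 7 = 14 full weeks with remainder 5, so 14 more Saturdays after the first → 15.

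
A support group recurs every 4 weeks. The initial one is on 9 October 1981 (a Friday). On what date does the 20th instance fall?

The 20th occurrence is 19 intervals after the first: 19 × 28 = 532 days after 9 October 1981.
October has 31 days — 22 days to the end of October leaves 510.
From end of October to end of 1981 is 61 days (449 left).
1982 has 365 days (84 left).
January has 31 days (53 left).
February has 28 days (25 left).
25 days into March → 25 March 1983.

25 March 1983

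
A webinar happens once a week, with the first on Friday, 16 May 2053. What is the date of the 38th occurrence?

30 January 2054

The 38th occurrence is 37 intervals after the first: 37 × 7 = 259 days after 16 May 2053.
May has 31 days — 15 days to the end of May leaves 244.
June has 30 days (214 left).
July has 31 days (183 left).
August has 31 days (152 left).
September has 30 days (122 left).
October has 31 days (91 left).
November has 30 days (61 left).
December has 31 days (30 left).
30 days into January → 30 January 2054.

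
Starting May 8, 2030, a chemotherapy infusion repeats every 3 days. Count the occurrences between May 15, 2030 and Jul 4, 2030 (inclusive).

Occurrences land 3·i days after May 8, 2030 for i = 0, 1, 2, …
May 15, 2030 is 7 days after the start; 7 ÷ 3 = 2 remainder 1; since the remainder is 1, round up to i = 3. First occurrence in the window: #4 on May 17, 2030 (3×3 = 9 days in).
Jul 4, 2030 is 57 days after the start; 57 ÷ 3 = 19 remainder 0. Last occurrence in the window: #20 on Jul 4, 2030.
Occurrences #4 through #20: 17 in total.

17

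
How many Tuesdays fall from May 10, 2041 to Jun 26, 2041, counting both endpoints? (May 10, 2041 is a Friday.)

7

May 10, 2041 is a Friday; the first Tuesday on or after it is May 14, 2041 (4 days later).
From May 14, 2041 to Jun 26, 2041: 17 + 26 = 43 days (rest of May, Jun).
43 ÷ 7 = 6 full weeks with remainder 1, so 6 more Tuesdays after the first → 7.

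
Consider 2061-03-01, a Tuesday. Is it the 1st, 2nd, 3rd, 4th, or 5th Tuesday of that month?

Day 1 falls in week ⌈1/7⌉ of the month.
Days 1–7 hold the 1st Tuesday, 8–14 the 2nd, 15–21 the 3rd, 22–28 the 4th, 29–31 the 5th.
1 is in the range for the 1st.

1st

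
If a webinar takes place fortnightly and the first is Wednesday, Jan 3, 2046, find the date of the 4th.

Feb 14, 2046

The 4th occurrence is 3 intervals after the first: 3 × 14 = 42 days after Jan 3, 2046.
Jan has 31 days — 28 days to the end of Jan leaves 14.
14 days into Feb → Feb 14, 2046.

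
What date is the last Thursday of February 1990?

February 1990 begins on a Thursday, so the first Thursday is February 1.
February 1990 has 28 days. Adding weeks: 1, 8, 15, 22 — the last one ≤ 28 is the 22nd.

1990-02-22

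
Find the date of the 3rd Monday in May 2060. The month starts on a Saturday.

May 2060 begins on a Saturday, so the first Monday is May 3 (2 days later).
The 3rd Monday is 2 weeks later: 3 + 14 = 17.

2060-05-17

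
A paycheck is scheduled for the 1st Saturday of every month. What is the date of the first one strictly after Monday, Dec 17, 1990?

Dec 1990 starts on a Saturday, so its 1st Saturday is Dec 1, 1990.
That is not after Dec 17, 1990, so look at Jan 1991.
Jan 1991 starts on a Tuesday, so its 1st Saturday is Jan 5, 1991 (4 days in).

Jan 5, 1991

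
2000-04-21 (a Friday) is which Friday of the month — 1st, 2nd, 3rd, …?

Day 21 falls in week ⌈21/7⌉ of the month.
Days 1–7 hold the 1st Friday, 8–14 the 2nd, 15–21 the 3rd, 22–28 the 4th, 29–31 the 5th.
21 is in the range for the 3rd.

3rd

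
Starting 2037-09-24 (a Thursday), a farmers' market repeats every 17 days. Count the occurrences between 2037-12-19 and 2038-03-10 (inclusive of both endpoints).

4

Occurrences land 17·i days after 2037-09-24 for i = 0, 1, 2, …
2037-12-19 is 86 days after the start; 86 ÷ 17 = 5 remainder 1; since the remainder is 1, round up to i = 6. First occurrence in the window: #7 on 2038-01-04 (6×17 = 102 days in).
2038-03-10 is 167 days after the start; 167 ÷ 17 = 9 remainder 14. Last occurrence in the window: #10 on 2038-02-24.
Occurrences #7 through #10: 4 in total.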